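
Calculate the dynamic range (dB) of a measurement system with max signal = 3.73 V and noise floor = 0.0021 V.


Dynamic range = 20 * log10(Vmax / Vnoise).
DR = 20 * log10(3.73 / 0.0021)
DR = 20 * log10(1776.19)
DR = 64.99 dB

64.99 dB


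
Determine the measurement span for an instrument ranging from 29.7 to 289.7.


Span = upper range - lower range.
Span = 289.7 - (29.7)
Span = 260.0

260.0


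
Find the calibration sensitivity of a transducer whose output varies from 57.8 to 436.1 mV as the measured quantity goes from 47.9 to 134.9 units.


Sensitivity = (y2 - y1) / (x2 - x1).
S = (436.1 - 57.8) / (134.9 - 47.9)
S = 378.3 / 87.0
S = 4.3483 mV/unit

4.3483 mV/unit


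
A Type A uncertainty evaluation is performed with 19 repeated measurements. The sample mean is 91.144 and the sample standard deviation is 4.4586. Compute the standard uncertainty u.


The standard uncertainty for Type A evaluation is u = s / sqrt(n).
u = 4.4586 / sqrt(19)
u = 4.4586 / 4.3589
u = 1.0229

1.0229


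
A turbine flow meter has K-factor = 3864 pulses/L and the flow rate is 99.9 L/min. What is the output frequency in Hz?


Frequency = K * Q / 60 (converting L/min to L/s).
f = 3864 * 99.9 / 60
f = 386013.6 / 60
f = 6433.56 Hz

6433.56 Hz


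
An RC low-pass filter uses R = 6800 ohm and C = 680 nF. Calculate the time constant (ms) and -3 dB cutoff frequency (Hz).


Time constant: tau = R * C.
tau = 6800 * 6.80e-07 = 0.004624 s
tau = 4.624 ms
Cutoff frequency: fc = 1 / (2*pi*R*C).
fc = 1 / (2*pi*0.004624) = 34.42 Hz

tau = 4.624 ms, fc = 34.42 Hz


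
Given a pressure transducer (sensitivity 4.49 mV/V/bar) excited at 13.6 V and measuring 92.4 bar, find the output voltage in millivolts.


Output = sensitivity * Vex * P.
Vout = 4.49 * 13.6 * 92.4
Vout = 61.064 * 92.4
Vout = 5642.31 mV

5642.31 mV


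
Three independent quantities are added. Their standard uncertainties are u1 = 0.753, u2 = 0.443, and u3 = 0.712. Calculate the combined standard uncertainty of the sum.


For a sum of independent quantities, uc = sqrt(u1^2 + u2^2 + u3^2).
uc = sqrt(0.753^2 + 0.443^2 + 0.712^2)
uc = sqrt(0.567009 + 0.196249 + 0.506944)
uc = 1.127

1.127


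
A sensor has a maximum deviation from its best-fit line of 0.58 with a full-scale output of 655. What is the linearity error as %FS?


Linearity error = (max deviation / full scale) * 100%.
Linearity = (0.58 / 655) * 100
Linearity = 0.089 %FS

0.089 %FS


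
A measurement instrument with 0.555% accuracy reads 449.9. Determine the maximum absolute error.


Absolute error = (accuracy% / 100) * reading.
Error = (0.555 / 100) * 449.9
Error = 0.00555 * 449.9
Error = 2.4969

2.4969


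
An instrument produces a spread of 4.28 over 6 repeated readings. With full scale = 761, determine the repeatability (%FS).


Repeatability = (spread / full scale) * 100%.
R = (4.28 / 761) * 100
R = 0.562 %FS

0.562 %FS


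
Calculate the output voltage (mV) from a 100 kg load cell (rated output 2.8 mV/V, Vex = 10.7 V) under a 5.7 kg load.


Vout = rated_output * Vex * (load / capacity).
Vout = 2.8 * 10.7 * (5.7 / 100)
Vout = 2.8 * 10.7 * 0.057
Vout = 1.708 mV

1.708 mV


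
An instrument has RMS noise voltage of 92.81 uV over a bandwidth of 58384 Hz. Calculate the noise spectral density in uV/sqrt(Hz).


Noise spectral density = Vrms / sqrt(BW).
NSD = 92.81 / sqrt(58384)
NSD = 92.81 / 241.6278
NSD = 0.3841 uV/sqrt(Hz)

0.3841 uV/sqrt(Hz)


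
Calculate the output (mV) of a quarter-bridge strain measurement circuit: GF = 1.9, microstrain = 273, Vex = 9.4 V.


Quarter bridge output: Vout = (GF * epsilon * Vex) / 4.
Vout = (1.9 * 273e-6 * 9.4) / 4
Vout = 0.00487578 / 4 V
Vout = 0.00121894 V = 1.2189 mV

1.2189 mV


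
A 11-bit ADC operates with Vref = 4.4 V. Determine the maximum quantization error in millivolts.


The maximum quantization error is +/- LSB/2.
LSB = Vref / 2^n = 4.4 / 2048 = 0.00214844 V
Max error = LSB / 2 = 0.00214844 / 2 = 0.00107422 V
Max error = 1.0742 mV

1.0742 mV


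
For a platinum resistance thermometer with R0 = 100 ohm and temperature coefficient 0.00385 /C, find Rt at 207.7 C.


The RTD equation: Rt = R0 * (1 + alpha * T).
Rt = 100 * (1 + 0.00385 * 207.7)
Rt = 100 * (1 + 0.799645)
Rt = 100 * 1.799645
Rt = 179.964 ohm

179.964 ohm


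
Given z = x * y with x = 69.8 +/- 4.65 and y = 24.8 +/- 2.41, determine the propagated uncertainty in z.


For a product z = x*y, the relative uncertainty is:
uz/z = sqrt((ux/x)^2 + (uy/y)^2)
Relative uncertainties: ux/x = 4.65/69.8 = 0.066619
uy/y = 2.41/24.8 = 0.097177
z = 69.8 * 24.8 = 1731.0
uz = 1731.0 * sqrt(0.066619^2 + 0.097177^2) = 203.951

203.951


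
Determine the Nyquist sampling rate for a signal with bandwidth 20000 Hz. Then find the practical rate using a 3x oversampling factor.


By Nyquist theorem, fs_min = 2 * fmax.
fs_min = 2 * 20000 = 40000 Hz
Practical rate = 3 * fs_min = 3 * 40000 = 120000 Hz

fs_min = 40000 Hz, fs_practical = 120000 Hz


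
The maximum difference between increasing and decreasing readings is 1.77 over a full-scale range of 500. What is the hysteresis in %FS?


Hysteresis = (max difference / full scale) * 100%.
H = (1.77 / 500) * 100
H = 0.354 %FS

0.354 %FS


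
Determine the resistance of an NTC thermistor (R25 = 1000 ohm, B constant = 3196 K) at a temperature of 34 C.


NTC thermistor equation: Rt = R25 * exp(B * (1/T - 1/T25)).
T in Kelvin: 307.15 K, T25 = 298.15 K
1/T - 1/T25 = 1/307.15 - 1/298.15 = -9.828e-05
B * (1/T - 1/T25) = 3196 * -9.828e-05 = -0.3141
Rt = 1000 * exp(-0.3141) = 730.4 ohm

730.4 ohm


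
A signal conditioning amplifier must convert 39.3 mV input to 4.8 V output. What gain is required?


Gain = Vout / Vin (converting to same units).
G = 4.8 V / 39.3 mV
G = 4800.0 mV / 39.3 mV
G = 122.14

122.14


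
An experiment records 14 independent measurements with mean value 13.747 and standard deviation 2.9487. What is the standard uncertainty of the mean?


The standard uncertainty for Type A evaluation is u = s / sqrt(n).
u = 2.9487 / sqrt(14)
u = 2.9487 / 3.7417
u = 0.7881

0.7881


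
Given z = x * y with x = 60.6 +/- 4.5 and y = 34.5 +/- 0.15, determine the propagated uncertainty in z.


For a product z = x*y, the relative uncertainty is:
uz/z = sqrt((ux/x)^2 + (uy/y)^2)
Relative uncertainties: ux/x = 4.5/60.6 = 0.074257
uy/y = 0.15/34.5 = 0.004348
z = 60.6 * 34.5 = 2090.7
uz = 2090.7 * sqrt(0.074257^2 + 0.004348^2) = 155.516

155.516


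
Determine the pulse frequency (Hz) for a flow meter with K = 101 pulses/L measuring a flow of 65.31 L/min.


Frequency = K * Q / 60 (converting L/min to L/s).
f = 101 * 65.31 / 60
f = 6596.31 / 60
f = 109.94 Hz

109.94 Hz


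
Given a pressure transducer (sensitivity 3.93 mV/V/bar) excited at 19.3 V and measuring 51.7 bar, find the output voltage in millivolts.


Output = sensitivity * Vex * P.
Vout = 3.93 * 19.3 * 51.7
Vout = 75.849 * 51.7
Vout = 3921.39 mV

3921.39 mV


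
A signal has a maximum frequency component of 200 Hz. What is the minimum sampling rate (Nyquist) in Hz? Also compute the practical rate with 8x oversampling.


By Nyquist theorem, fs_min = 2 * fmax.
fs_min = 2 * 200 = 400 Hz
Practical rate = 8 * fs_min = 8 * 400 = 3200 Hz

fs_min = 400 Hz, fs_practical = 3200 Hz


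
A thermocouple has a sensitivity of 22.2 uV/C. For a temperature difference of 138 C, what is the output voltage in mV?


The thermocouple output V = sensitivity * dT.
V = 22.2 uV/C * 138 C
V = 3063.6 uV
V = 3.064 mV

3.064 mV


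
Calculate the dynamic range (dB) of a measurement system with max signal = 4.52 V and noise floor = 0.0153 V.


Dynamic range = 20 * log10(Vmax / Vnoise).
DR = 20 * log10(4.52 / 0.0153)
DR = 20 * log10(295.42)
DR = 49.41 dB

49.41 dB


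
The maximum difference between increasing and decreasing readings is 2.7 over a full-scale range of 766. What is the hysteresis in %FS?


Hysteresis = (max difference / full scale) * 100%.
H = (2.7 / 766) * 100
H = 0.352 %FS

0.352 %FS


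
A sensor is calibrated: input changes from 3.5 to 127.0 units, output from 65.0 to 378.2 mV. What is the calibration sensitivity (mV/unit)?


Sensitivity = (y2 - y1) / (x2 - x1).
S = (378.2 - 65.0) / (127.0 - 3.5)
S = 313.2 / 123.5
S = 2.536 mV/unit

2.536 mV/unit


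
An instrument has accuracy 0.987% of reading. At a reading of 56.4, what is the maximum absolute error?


Absolute error = (accuracy% / 100) * reading.
Error = (0.987 / 100) * 56.4
Error = 0.00987 * 56.4
Error = 0.5567

0.5567


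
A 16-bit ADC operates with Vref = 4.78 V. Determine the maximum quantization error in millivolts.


The maximum quantization error is +/- LSB/2.
LSB = Vref / 2^n = 4.78 / 65536 = 7.294e-05 V
Max error = LSB / 2 = 7.294e-05 / 2 = 3.647e-05 V
Max error = 0.0365 mV

0.0365 mV


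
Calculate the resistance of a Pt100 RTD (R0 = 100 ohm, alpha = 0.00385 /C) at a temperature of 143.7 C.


The RTD equation: Rt = R0 * (1 + alpha * T).
Rt = 100 * (1 + 0.00385 * 143.7)
Rt = 100 * (1 + 0.553245)
Rt = 100 * 1.553245
Rt = 155.325 ohm

155.325 ohm


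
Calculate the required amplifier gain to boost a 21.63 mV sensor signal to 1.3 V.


Gain = Vout / Vin (converting to same units).
G = 1.3 V / 21.63 mV
G = 1300.0 mV / 21.63 mV
G = 60.1

60.1


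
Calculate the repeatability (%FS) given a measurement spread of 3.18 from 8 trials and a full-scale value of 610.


Repeatability = (spread / full scale) * 100%.
R = (3.18 / 610) * 100
R = 0.521 %FS

0.521 %FS


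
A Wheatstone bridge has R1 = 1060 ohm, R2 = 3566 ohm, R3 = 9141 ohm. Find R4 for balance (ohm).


At balance: R1*R4 = R2*R3, so R4 = R2*R3/R1.
R4 = 3566 * 9141 / 1060
R4 = 32596806 / 1060
R4 = 30751.7 ohm

30751.7 ohm


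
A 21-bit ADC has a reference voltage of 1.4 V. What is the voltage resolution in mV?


The resolution (LSB) of an ADC is Vref / 2^n.
LSB = 1.4 / 2^21
LSB = 1.4 / 2097152
LSB = 6.7e-07 V = 0.00066757 mV

0.00066757 mV


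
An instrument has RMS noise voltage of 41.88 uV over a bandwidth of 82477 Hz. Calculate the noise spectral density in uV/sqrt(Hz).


Noise spectral density = Vrms / sqrt(BW).
NSD = 41.88 / sqrt(82477)
NSD = 41.88 / 287.1881
NSD = 0.1458 uV/sqrt(Hz)

0.1458 uV/sqrt(Hz)


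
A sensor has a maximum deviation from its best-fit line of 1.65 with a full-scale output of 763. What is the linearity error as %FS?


Linearity error = (max deviation / full scale) * 100%.
Linearity = (1.65 / 763) * 100
Linearity = 0.216 %FS

0.216 %FS


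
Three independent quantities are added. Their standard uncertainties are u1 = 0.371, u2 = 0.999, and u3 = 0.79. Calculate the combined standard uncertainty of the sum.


For a sum of independent quantities, uc = sqrt(u1^2 + u2^2 + u3^2).
uc = sqrt(0.371^2 + 0.999^2 + 0.79^2)
uc = sqrt(0.137641 + 0.998001 + 0.6241)
uc = 1.3266

1.3266


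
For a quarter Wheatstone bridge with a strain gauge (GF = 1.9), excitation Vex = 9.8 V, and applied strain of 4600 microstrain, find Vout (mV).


Quarter bridge output: Vout = (GF * epsilon * Vex) / 4.
Vout = (1.9 * 4600e-6 * 9.8) / 4
Vout = 0.085652 / 4 V
Vout = 0.021413 V = 21.413 mV

21.413 mV


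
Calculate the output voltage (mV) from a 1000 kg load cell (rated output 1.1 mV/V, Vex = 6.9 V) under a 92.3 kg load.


Vout = rated_output * Vex * (load / capacity).
Vout = 1.1 * 6.9 * (92.3 / 1000)
Vout = 1.1 * 6.9 * 0.0923
Vout = 0.701 mV

0.701 mV


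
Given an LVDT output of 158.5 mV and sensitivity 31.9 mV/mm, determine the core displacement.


Displacement = Vout / sensitivity.
d = 158.5 / 31.9
d = 4.969 mm

4.969 mm


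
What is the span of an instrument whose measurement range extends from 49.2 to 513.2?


Span = upper range - lower range.
Span = 513.2 - (49.2)
Span = 464.0

464.0


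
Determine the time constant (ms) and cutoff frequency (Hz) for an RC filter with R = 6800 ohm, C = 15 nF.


Time constant: tau = R * C.
tau = 6800 * 1.50e-08 = 0.000102 s
tau = 0.102 ms
Cutoff frequency: fc = 1 / (2*pi*R*C).
fc = 1 / (2*pi*0.000102) = 1560.34 Hz

tau = 0.102 ms, fc = 1560.34 Hz


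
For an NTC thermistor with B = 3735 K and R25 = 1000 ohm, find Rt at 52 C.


NTC thermistor equation: Rt = R25 * exp(B * (1/T - 1/T25)).
T in Kelvin: 325.15 K, T25 = 298.15 K
1/T - 1/T25 = 1/325.15 - 1/298.15 = -0.00027851
B * (1/T - 1/T25) = 3735 * -0.00027851 = -1.0402
Rt = 1000 * exp(-1.0402) = 353.4 ohm

353.4 ohm


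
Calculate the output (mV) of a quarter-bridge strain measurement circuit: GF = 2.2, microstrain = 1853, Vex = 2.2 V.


Quarter bridge output: Vout = (GF * epsilon * Vex) / 4.
Vout = (2.2 * 1853e-6 * 2.2) / 4
Vout = 0.00896852 / 4 V
Vout = 0.00224213 V = 2.2421 mV

2.2421 mV


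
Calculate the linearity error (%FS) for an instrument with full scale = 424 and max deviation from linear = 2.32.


Linearity error = (max deviation / full scale) * 100%.
Linearity = (2.32 / 424) * 100
Linearity = 0.547 %FS

0.547 %FS


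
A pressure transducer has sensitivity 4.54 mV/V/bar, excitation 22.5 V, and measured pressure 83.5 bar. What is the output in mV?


Output = sensitivity * Vex * P.
Vout = 4.54 * 22.5 * 83.5
Vout = 102.15 * 83.5
Vout = 8529.52 mV

8529.52 mV


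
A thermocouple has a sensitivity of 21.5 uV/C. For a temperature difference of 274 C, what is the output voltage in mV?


The thermocouple output V = sensitivity * dT.
V = 21.5 uV/C * 274 C
V = 5891.0 uV
V = 5.891 mV

5.891 mV


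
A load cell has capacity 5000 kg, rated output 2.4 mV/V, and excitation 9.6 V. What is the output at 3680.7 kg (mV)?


Vout = rated_output * Vex * (load / capacity).
Vout = 2.4 * 9.6 * (3680.7 / 5000)
Vout = 2.4 * 9.6 * 0.73614
Vout = 16.961 mV

16.961 mV


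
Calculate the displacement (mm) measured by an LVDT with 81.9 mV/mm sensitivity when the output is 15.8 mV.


Displacement = Vout / sensitivity.
d = 15.8 / 81.9
d = 0.193 mm

0.193 mm


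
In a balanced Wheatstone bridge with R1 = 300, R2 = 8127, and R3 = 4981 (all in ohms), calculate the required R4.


At balance: R1*R4 = R2*R3, so R4 = R2*R3/R1.
R4 = 8127 * 4981 / 300
R4 = 40480587 / 300
R4 = 134935.29 ohm

134935.29 ohm


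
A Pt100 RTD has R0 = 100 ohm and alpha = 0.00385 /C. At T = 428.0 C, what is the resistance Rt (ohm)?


The RTD equation: Rt = R0 * (1 + alpha * T).
Rt = 100 * (1 + 0.00385 * 428.0)
Rt = 100 * (1 + 1.6478)
Rt = 100 * 2.6478
Rt = 264.78 ohm

264.78 ohm


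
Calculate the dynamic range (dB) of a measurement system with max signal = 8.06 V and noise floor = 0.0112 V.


Dynamic range = 20 * log10(Vmax / Vnoise).
DR = 20 * log10(8.06 / 0.0112)
DR = 20 * log10(719.64)
DR = 57.14 dB

57.14 dB


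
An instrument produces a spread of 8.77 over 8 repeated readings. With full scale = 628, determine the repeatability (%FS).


Repeatability = (spread / full scale) * 100%.
R = (8.77 / 628) * 100
R = 1.396 %FS

1.396 %FS


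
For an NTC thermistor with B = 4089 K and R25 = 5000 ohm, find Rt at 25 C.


NTC thermistor equation: Rt = R25 * exp(B * (1/T - 1/T25)).
T in Kelvin: 298.15 K, T25 = 298.15 K
1/T - 1/T25 = 1/298.15 - 1/298.15 = 0.0
B * (1/T - 1/T25) = 4089 * 0.0 = 0.0
Rt = 5000 * exp(0.0) = 5000.0 ohm

5000.0 ohm


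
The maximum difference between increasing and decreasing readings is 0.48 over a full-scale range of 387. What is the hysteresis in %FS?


Hysteresis = (max difference / full scale) * 100%.
H = (0.48 / 387) * 100
H = 0.124 %FS

0.124 %FS


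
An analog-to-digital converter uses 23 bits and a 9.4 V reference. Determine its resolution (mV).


The resolution (LSB) of an ADC is Vref / 2^n.
LSB = 9.4 / 2^23
LSB = 9.4 / 8388608
LSB = 1.12e-06 V = 0.00112057 mV

0.00112057 mV


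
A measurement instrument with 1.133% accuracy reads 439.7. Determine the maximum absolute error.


Absolute error = (accuracy% / 100) * reading.
Error = (1.133 / 100) * 439.7
Error = 0.01133 * 439.7
Error = 4.9818

4.9818


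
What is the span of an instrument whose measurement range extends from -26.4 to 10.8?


Span = upper range - lower range.
Span = 10.8 - (-26.4)
Span = 37.2

37.2


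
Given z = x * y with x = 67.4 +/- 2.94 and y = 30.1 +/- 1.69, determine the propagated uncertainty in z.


For a product z = x*y, the relative uncertainty is:
uz/z = sqrt((ux/x)^2 + (uy/y)^2)
Relative uncertainties: ux/x = 2.94/67.4 = 0.04362
uy/y = 1.69/30.1 = 0.056146
z = 67.4 * 30.1 = 2028.7
uz = 2028.7 * sqrt(0.04362^2 + 0.056146^2) = 144.242

144.242


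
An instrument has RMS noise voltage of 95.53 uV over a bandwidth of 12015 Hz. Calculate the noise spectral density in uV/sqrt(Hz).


Noise spectral density = Vrms / sqrt(BW).
NSD = 95.53 / sqrt(12015)
NSD = 95.53 / 109.613
NSD = 0.8715 uV/sqrt(Hz)

0.8715 uV/sqrt(Hz)


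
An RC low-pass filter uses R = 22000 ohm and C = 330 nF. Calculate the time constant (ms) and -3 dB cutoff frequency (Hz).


Time constant: tau = R * C.
tau = 22000 * 3.30e-07 = 0.00726 s
tau = 7.26 ms
Cutoff frequency: fc = 1 / (2*pi*R*C).
fc = 1 / (2*pi*0.00726) = 21.92 Hz

tau = 7.26 ms, fc = 21.92 Hz


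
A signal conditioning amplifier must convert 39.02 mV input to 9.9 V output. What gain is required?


Gain = Vout / Vin (converting to same units).
G = 9.9 V / 39.02 mV
G = 9900.0 mV / 39.02 mV
G = 253.72

253.72


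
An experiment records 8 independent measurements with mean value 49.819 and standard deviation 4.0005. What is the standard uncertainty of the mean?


The standard uncertainty for Type A evaluation is u = s / sqrt(n).
u = 4.0005 / sqrt(8)
u = 4.0005 / 2.8284
u = 1.4144

1.4144


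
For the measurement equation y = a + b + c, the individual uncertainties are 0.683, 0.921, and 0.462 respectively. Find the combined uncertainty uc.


For a sum of independent quantities, uc = sqrt(u1^2 + u2^2 + u3^2).
uc = sqrt(0.683^2 + 0.921^2 + 0.462^2)
uc = sqrt(0.466489 + 0.848241 + 0.213444)
uc = 1.2362

1.2362


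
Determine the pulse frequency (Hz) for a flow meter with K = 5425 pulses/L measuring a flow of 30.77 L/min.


Frequency = K * Q / 60 (converting L/min to L/s).
f = 5425 * 30.77 / 60
f = 166927.25 / 60
f = 2782.12 Hz

2782.12 Hz


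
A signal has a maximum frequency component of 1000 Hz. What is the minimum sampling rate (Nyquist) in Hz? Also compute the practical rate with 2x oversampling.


By Nyquist theorem, fs_min = 2 * fmax.
fs_min = 2 * 1000 = 2000 Hz
Practical rate = 2 * fs_min = 2 * 2000 = 4000 Hz

fs_min = 2000 Hz, fs_practical = 4000 Hz


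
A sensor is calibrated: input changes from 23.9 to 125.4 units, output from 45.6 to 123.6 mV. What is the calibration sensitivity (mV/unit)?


Sensitivity = (y2 - y1) / (x2 - x1).
S = (123.6 - 45.6) / (125.4 - 23.9)
S = 78.0 / 101.5
S = 0.7685 mV/unit

0.7685 mV/unit


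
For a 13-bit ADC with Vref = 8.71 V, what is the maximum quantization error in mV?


The maximum quantization error is +/- LSB/2.
LSB = Vref / 2^n = 8.71 / 8192 = 0.00106323 V
Max error = LSB / 2 = 0.00106323 / 2 = 0.00053162 V
Max error = 0.5316 mV

0.5316 mV


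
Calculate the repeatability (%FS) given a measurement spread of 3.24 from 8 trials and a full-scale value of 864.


Repeatability = (spread / full scale) * 100%.
R = (3.24 / 864) * 100
R = 0.375 %FS

0.375 %FS


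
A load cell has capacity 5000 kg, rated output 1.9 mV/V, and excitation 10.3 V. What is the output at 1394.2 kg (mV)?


Vout = rated_output * Vex * (load / capacity).
Vout = 1.9 * 10.3 * (1394.2 / 5000)
Vout = 1.9 * 10.3 * 0.27884
Vout = 5.457 mV

5.457 mV


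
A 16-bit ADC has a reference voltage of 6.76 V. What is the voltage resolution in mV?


The resolution (LSB) of an ADC is Vref / 2^n.
LSB = 6.76 / 2^16
LSB = 6.76 / 65536
LSB = 0.00010315 V = 0.10314941 mV

0.10314941 mV


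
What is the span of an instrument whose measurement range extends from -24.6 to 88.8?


Span = upper range - lower range.
Span = 88.8 - (-24.6)
Span = 113.4

113.4


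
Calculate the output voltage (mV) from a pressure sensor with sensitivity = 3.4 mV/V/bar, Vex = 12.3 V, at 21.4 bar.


Output = sensitivity * Vex * P.
Vout = 3.4 * 12.3 * 21.4
Vout = 41.82 * 21.4
Vout = 894.95 mV

894.95 mV


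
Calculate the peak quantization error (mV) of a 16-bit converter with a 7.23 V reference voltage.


The maximum quantization error is +/- LSB/2.
LSB = Vref / 2^n = 7.23 / 65536 = 0.00011032 V
Max error = LSB / 2 = 0.00011032 / 2 = 5.516e-05 V
Max error = 0.0552 mV

0.0552 mV


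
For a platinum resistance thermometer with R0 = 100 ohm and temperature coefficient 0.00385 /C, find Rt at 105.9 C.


The RTD equation: Rt = R0 * (1 + alpha * T).
Rt = 100 * (1 + 0.00385 * 105.9)
Rt = 100 * (1 + 0.407715)
Rt = 100 * 1.407715
Rt = 140.772 ohm

140.772 ohm


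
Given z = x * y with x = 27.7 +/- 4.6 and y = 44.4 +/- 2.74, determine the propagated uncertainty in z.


For a product z = x*y, the relative uncertainty is:
uz/z = sqrt((ux/x)^2 + (uy/y)^2)
Relative uncertainties: ux/x = 4.6/27.7 = 0.166065
uy/y = 2.74/44.4 = 0.061712
z = 27.7 * 44.4 = 1229.9
uz = 1229.9 * sqrt(0.166065^2 + 0.061712^2) = 217.886

217.886


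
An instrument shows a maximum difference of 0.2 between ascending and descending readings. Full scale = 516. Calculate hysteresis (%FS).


Hysteresis = (max difference / full scale) * 100%.
H = (0.2 / 516) * 100
H = 0.039 %FS

0.039 %FS


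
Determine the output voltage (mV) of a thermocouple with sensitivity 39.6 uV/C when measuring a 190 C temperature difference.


The thermocouple output V = sensitivity * dT.
V = 39.6 uV/C * 190 C
V = 7524.0 uV
V = 7.524 mV

7.524 mV


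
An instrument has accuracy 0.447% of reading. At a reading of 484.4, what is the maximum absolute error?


Absolute error = (accuracy% / 100) * reading.
Error = (0.447 / 100) * 484.4
Error = 0.00447 * 484.4
Error = 2.1653

2.1653


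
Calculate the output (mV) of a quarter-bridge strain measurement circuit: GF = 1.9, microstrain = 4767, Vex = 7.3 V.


Quarter bridge output: Vout = (GF * epsilon * Vex) / 4.
Vout = (1.9 * 4767e-6 * 7.3) / 4
Vout = 0.06611829 / 4 V
Vout = 0.01652957 V = 16.5296 mV

16.5296 mV


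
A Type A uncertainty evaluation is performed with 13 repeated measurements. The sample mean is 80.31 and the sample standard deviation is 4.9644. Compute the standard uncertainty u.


The standard uncertainty for Type A evaluation is u = s / sqrt(n).
u = 4.9644 / sqrt(13)
u = 4.9644 / 3.6056
u = 1.3769

1.3769


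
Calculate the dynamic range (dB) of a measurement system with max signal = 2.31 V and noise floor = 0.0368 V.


Dynamic range = 20 * log10(Vmax / Vnoise).
DR = 20 * log10(2.31 / 0.0368)
DR = 20 * log10(62.77)
DR = 35.96 dB

35.96 dB


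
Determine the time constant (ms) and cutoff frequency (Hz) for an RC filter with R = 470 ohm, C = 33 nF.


Time constant: tau = R * C.
tau = 470 * 3.30e-08 = 1.551e-05 s
tau = 0.0155 ms
Cutoff frequency: fc = 1 / (2*pi*R*C).
fc = 1 / (2*pi*1.551e-05) = 10261.44 Hz

tau = 0.0155 ms, fc = 10261.44 Hz


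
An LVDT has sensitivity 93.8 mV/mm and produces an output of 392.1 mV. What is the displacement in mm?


Displacement = Vout / sensitivity.
d = 392.1 / 93.8
d = 4.18 mm

4.18 mm


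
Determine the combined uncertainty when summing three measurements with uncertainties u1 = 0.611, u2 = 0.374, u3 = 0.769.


For a sum of independent quantities, uc = sqrt(u1^2 + u2^2 + u3^2).
uc = sqrt(0.611^2 + 0.374^2 + 0.769^2)
uc = sqrt(0.373321 + 0.139876 + 0.591361)
uc = 1.051

1.051


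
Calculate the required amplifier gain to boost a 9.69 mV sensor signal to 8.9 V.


Gain = Vout / Vin (converting to same units).
G = 8.9 V / 9.69 mV
G = 8900.0 mV / 9.69 mV
G = 918.47

918.47


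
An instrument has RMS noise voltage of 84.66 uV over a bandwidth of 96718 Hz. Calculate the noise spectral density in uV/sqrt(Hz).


Noise spectral density = Vrms / sqrt(BW).
NSD = 84.66 / sqrt(96718)
NSD = 84.66 / 310.9952
NSD = 0.2722 uV/sqrt(Hz)

0.2722 uV/sqrt(Hz)


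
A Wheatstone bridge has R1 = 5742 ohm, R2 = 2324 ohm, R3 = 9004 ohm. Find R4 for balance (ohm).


At balance: R1*R4 = R2*R3, so R4 = R2*R3/R1.
R4 = 2324 * 9004 / 5742
R4 = 20925296 / 5742
R4 = 3644.25 ohm

3644.25 ohm


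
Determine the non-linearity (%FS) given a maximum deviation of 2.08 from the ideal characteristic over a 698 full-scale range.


Linearity error = (max deviation / full scale) * 100%.
Linearity = (2.08 / 698) * 100
Linearity = 0.298 %FS

0.298 %FS


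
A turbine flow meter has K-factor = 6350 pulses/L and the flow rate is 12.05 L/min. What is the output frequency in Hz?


Frequency = K * Q / 60 (converting L/min to L/s).
f = 6350 * 12.05 / 60
f = 76517.5 / 60
f = 1275.29 Hz

1275.29 Hz


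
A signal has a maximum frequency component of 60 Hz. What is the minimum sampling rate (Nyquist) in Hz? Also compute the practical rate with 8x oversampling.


By Nyquist theorem, fs_min = 2 * fmax.
fs_min = 2 * 60 = 120 Hz
Practical rate = 8 * fs_min = 8 * 120 = 960 Hz

fs_min = 120 Hz, fs_practical = 960 Hz


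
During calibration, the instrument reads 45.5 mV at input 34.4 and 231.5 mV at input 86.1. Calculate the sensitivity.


Sensitivity = (y2 - y1) / (x2 - x1).
S = (231.5 - 45.5) / (86.1 - 34.4)
S = 186.0 / 51.7
S = 3.5977 mV/unit

3.5977 mV/unit


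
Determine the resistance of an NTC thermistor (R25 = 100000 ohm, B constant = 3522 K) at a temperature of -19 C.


NTC thermistor equation: Rt = R25 * exp(B * (1/T - 1/T25)).
T in Kelvin: 254.15 K, T25 = 298.15 K
1/T - 1/T25 = 1/254.15 - 1/298.15 = 0.00058067
B * (1/T - 1/T25) = 3522 * 0.00058067 = 2.0451
Rt = 100000 * exp(2.0451) = 773002.4 ohm

773002.4 ohm


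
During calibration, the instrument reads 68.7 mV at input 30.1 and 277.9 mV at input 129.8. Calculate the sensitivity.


Sensitivity = (y2 - y1) / (x2 - x1).
S = (277.9 - 68.7) / (129.8 - 30.1)
S = 209.2 / 99.7
S = 2.0983 mV/unit

2.0983 mV/unit


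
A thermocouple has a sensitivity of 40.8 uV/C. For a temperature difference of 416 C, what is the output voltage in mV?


The thermocouple output V = sensitivity * dT.
V = 40.8 uV/C * 416 C
V = 16972.8 uV
V = 16.973 mV

16.973 mV


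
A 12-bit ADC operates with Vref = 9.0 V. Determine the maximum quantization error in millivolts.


The maximum quantization error is +/- LSB/2.
LSB = Vref / 2^n = 9.0 / 4096 = 0.00219727 V
Max error = LSB / 2 = 0.00219727 / 2 = 0.00109863 V
Max error = 1.0986 mV

1.0986 mV


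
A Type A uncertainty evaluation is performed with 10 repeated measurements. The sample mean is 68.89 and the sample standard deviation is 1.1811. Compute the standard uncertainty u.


The standard uncertainty for Type A evaluation is u = s / sqrt(n).
u = 1.1811 / sqrt(10)
u = 1.1811 / 3.1623
u = 0.3735

0.3735


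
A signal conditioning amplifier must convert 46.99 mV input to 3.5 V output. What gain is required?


Gain = Vout / Vin (converting to same units).
G = 3.5 V / 46.99 mV
G = 3500.0 mV / 46.99 mV
G = 74.48

74.48


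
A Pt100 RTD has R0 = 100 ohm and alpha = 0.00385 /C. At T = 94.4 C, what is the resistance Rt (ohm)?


The RTD equation: Rt = R0 * (1 + alpha * T).
Rt = 100 * (1 + 0.00385 * 94.4)
Rt = 100 * (1 + 0.36344)
Rt = 100 * 1.36344
Rt = 136.344 ohm

136.344 ohm


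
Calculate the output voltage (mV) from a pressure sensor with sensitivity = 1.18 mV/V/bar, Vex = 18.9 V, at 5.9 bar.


Output = sensitivity * Vex * P.
Vout = 1.18 * 18.9 * 5.9
Vout = 22.302 * 5.9
Vout = 131.58 mV

131.58 mV


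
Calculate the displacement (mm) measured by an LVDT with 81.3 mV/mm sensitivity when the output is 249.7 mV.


Displacement = Vout / sensitivity.
d = 249.7 / 81.3
d = 3.071 mm

3.071 mm


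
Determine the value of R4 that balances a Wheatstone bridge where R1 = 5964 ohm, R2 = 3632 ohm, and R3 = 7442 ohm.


At balance: R1*R4 = R2*R3, so R4 = R2*R3/R1.
R4 = 3632 * 7442 / 5964
R4 = 27029344 / 5964
R4 = 4532.08 ohm

4532.08 ohm


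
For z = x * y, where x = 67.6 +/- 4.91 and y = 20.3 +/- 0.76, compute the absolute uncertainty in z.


For a product z = x*y, the relative uncertainty is:
uz/z = sqrt((ux/x)^2 + (uy/y)^2)
Relative uncertainties: ux/x = 4.91/67.6 = 0.072633
uy/y = 0.76/20.3 = 0.037438
z = 67.6 * 20.3 = 1372.3
uz = 1372.3 * sqrt(0.072633^2 + 0.037438^2) = 112.135

112.135


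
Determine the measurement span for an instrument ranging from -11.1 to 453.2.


Span = upper range - lower range.
Span = 453.2 - (-11.1)
Span = 464.3

464.3


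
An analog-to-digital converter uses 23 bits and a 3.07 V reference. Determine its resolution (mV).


The resolution (LSB) of an ADC is Vref / 2^n.
LSB = 3.07 / 2^23
LSB = 3.07 / 8388608
LSB = 3.7e-07 V = 0.00036597 mV

0.00036597 mV


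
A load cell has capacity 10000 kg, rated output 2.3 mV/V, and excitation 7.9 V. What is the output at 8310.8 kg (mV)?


Vout = rated_output * Vex * (load / capacity).
Vout = 2.3 * 7.9 * (8310.8 / 10000)
Vout = 2.3 * 7.9 * 0.83108
Vout = 15.101 mV

15.101 mV


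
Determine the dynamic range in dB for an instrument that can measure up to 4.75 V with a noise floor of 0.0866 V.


Dynamic range = 20 * log10(Vmax / Vnoise).
DR = 20 * log10(4.75 / 0.0866)
DR = 20 * log10(54.85)
DR = 34.78 dB

34.78 dB


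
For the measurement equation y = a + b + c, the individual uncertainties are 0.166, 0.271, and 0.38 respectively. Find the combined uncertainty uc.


For a sum of independent quantities, uc = sqrt(u1^2 + u2^2 + u3^2).
uc = sqrt(0.166^2 + 0.271^2 + 0.38^2)
uc = sqrt(0.027556 + 0.073441 + 0.1444)
uc = 0.4954

0.4954


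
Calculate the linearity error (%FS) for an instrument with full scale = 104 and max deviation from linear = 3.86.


Linearity error = (max deviation / full scale) * 100%.
Linearity = (3.86 / 104) * 100
Linearity = 3.712 %FS

3.712 %FS


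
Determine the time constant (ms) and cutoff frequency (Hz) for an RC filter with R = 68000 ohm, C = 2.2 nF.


Time constant: tau = R * C.
tau = 68000 * 2.20e-09 = 0.0001496 s
tau = 0.1496 ms
Cutoff frequency: fc = 1 / (2*pi*R*C).
fc = 1 / (2*pi*0.0001496) = 1063.87 Hz

tau = 0.1496 ms, fc = 1063.87 Hz


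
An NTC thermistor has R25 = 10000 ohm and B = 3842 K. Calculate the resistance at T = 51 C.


NTC thermistor equation: Rt = R25 * exp(B * (1/T - 1/T25)).
T in Kelvin: 324.15 K, T25 = 298.15 K
1/T - 1/T25 = 1/324.15 - 1/298.15 = -0.00026902
B * (1/T - 1/T25) = 3842 * -0.00026902 = -1.0336
Rt = 10000 * exp(-1.0336) = 3557.3 ohm

3557.3 ohm


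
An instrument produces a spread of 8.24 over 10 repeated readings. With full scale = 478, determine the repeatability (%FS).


Repeatability = (spread / full scale) * 100%.
R = (8.24 / 478) * 100
R = 1.724 %FS

1.724 %FS


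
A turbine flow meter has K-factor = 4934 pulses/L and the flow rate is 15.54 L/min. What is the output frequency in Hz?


Frequency = K * Q / 60 (converting L/min to L/s).
f = 4934 * 15.54 / 60
f = 76674.36 / 60
f = 1277.91 Hz

1277.91 Hz


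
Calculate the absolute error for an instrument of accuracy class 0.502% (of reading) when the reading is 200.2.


Absolute error = (accuracy% / 100) * reading.
Error = (0.502 / 100) * 200.2
Error = 0.00502 * 200.2
Error = 1.005

1.005


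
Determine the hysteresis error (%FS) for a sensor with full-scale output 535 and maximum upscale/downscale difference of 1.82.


Hysteresis = (max difference / full scale) * 100%.
H = (1.82 / 535) * 100
H = 0.34 %FS

0.34 %FS


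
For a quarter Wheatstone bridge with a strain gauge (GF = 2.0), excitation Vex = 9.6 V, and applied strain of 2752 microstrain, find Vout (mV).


Quarter bridge output: Vout = (GF * epsilon * Vex) / 4.
Vout = (2.0 * 2752e-6 * 9.6) / 4
Vout = 0.0528384 / 4 V
Vout = 0.0132096 V = 13.2096 mV

13.2096 mV


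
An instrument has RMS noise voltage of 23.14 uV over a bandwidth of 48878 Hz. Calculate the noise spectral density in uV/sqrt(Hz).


Noise spectral density = Vrms / sqrt(BW).
NSD = 23.14 / sqrt(48878)
NSD = 23.14 / 221.0837
NSD = 0.1047 uV/sqrt(Hz)

0.1047 uV/sqrt(Hz)


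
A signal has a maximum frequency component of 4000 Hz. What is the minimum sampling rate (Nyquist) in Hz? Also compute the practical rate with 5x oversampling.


By Nyquist theorem, fs_min = 2 * fmax.
fs_min = 2 * 4000 = 8000 Hz
Practical rate = 5 * fs_min = 5 * 8000 = 40000 Hz

fs_min = 8000 Hz, fs_practical = 40000 Hz


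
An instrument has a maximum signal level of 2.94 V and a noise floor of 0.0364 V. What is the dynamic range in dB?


Dynamic range = 20 * log10(Vmax / Vnoise).
DR = 20 * log10(2.94 / 0.0364)
DR = 20 * log10(80.77)
DR = 38.14 dB

38.14 dB


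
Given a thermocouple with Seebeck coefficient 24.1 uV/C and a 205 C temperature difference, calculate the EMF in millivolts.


The thermocouple output V = sensitivity * dT.
V = 24.1 uV/C * 205 C
V = 4940.5 uV
V = 4.941 mV

4.941 mV


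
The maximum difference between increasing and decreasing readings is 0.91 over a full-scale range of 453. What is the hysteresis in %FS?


Hysteresis = (max difference / full scale) * 100%.
H = (0.91 / 453) * 100
H = 0.201 %FS

0.201 %FS


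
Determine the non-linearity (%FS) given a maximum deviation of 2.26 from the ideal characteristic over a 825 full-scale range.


Linearity error = (max deviation / full scale) * 100%.
Linearity = (2.26 / 825) * 100
Linearity = 0.274 %FS

0.274 %FS


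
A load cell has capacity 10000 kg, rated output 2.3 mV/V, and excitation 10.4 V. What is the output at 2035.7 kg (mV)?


Vout = rated_output * Vex * (load / capacity).
Vout = 2.3 * 10.4 * (2035.7 / 10000)
Vout = 2.3 * 10.4 * 0.20357
Vout = 4.869 mV

4.869 mV


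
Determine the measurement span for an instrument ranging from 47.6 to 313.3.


Span = upper range - lower range.
Span = 313.3 - (47.6)
Span = 265.7

265.7


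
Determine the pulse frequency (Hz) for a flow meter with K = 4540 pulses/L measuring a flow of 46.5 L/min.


Frequency = K * Q / 60 (converting L/min to L/s).
f = 4540 * 46.5 / 60
f = 211110.0 / 60
f = 3518.5 Hz

3518.5 Hz


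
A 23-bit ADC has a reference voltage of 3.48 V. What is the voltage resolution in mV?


The resolution (LSB) of an ADC is Vref / 2^n.
LSB = 3.48 / 2^23
LSB = 3.48 / 8388608
LSB = 4.1e-07 V = 0.00041485 mV

0.00041485 mV


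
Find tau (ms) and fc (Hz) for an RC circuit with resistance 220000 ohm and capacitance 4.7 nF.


Time constant: tau = R * C.
tau = 220000 * 4.70e-09 = 0.001034 s
tau = 1.034 ms
Cutoff frequency: fc = 1 / (2*pi*R*C).
fc = 1 / (2*pi*0.001034) = 153.92 Hz

tau = 1.034 ms, fc = 153.92 Hz


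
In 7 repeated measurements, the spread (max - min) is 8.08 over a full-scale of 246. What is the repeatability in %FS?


Repeatability = (spread / full scale) * 100%.
R = (8.08 / 246) * 100
R = 3.285 %FS

3.285 %FS


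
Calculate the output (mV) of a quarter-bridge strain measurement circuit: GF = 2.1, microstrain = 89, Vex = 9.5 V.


Quarter bridge output: Vout = (GF * epsilon * Vex) / 4.
Vout = (2.1 * 89e-6 * 9.5) / 4
Vout = 0.00177555 / 4 V
Vout = 0.00044389 V = 0.4439 mV

0.4439 mV


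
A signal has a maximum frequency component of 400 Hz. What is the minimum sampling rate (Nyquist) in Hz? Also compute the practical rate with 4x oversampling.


By Nyquist theorem, fs_min = 2 * fmax.
fs_min = 2 * 400 = 800 Hz
Practical rate = 4 * fs_min = 4 * 800 = 3200 Hz

fs_min = 800 Hz, fs_practical = 3200 Hz


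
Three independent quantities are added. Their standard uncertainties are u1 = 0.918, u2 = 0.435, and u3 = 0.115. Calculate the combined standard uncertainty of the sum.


For a sum of independent quantities, uc = sqrt(u1^2 + u2^2 + u3^2).
uc = sqrt(0.918^2 + 0.435^2 + 0.115^2)
uc = sqrt(0.842724 + 0.189225 + 0.013225)
uc = 1.0223

1.0223


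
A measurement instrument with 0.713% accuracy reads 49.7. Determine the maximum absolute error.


Absolute error = (accuracy% / 100) * reading.
Error = (0.713 / 100) * 49.7
Error = 0.00713 * 49.7
Error = 0.3544

0.3544


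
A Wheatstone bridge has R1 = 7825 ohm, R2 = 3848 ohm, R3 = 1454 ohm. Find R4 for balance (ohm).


At balance: R1*R4 = R2*R3, so R4 = R2*R3/R1.
R4 = 3848 * 1454 / 7825
R4 = 5594992 / 7825
R4 = 715.01 ohm

715.01 ohm


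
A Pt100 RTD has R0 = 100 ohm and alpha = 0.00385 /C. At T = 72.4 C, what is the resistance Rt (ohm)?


The RTD equation: Rt = R0 * (1 + alpha * T).
Rt = 100 * (1 + 0.00385 * 72.4)
Rt = 100 * (1 + 0.27874)
Rt = 100 * 1.27874
Rt = 127.874 ohm

127.874 ohm


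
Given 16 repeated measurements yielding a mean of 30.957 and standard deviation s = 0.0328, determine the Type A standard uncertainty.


The standard uncertainty for Type A evaluation is u = s / sqrt(n).
u = 0.0328 / sqrt(16)
u = 0.0328 / 4.0
u = 0.0082

0.0082


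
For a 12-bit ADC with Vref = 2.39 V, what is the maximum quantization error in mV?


The maximum quantization error is +/- LSB/2.
LSB = Vref / 2^n = 2.39 / 4096 = 0.0005835 V
Max error = LSB / 2 = 0.0005835 / 2 = 0.00029175 V
Max error = 0.2917 mV

0.2917 mV


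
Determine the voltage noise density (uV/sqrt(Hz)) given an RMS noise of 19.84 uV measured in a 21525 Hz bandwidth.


Noise spectral density = Vrms / sqrt(BW).
NSD = 19.84 / sqrt(21525)
NSD = 19.84 / 146.714
NSD = 0.1352 uV/sqrt(Hz)

0.1352 uV/sqrt(Hz)


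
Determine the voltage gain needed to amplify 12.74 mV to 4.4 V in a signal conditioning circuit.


Gain = Vout / Vin (converting to same units).
G = 4.4 V / 12.74 mV
G = 4400.0 mV / 12.74 mV
G = 345.37

345.37


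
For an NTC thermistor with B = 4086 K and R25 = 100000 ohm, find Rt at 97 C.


NTC thermistor equation: Rt = R25 * exp(B * (1/T - 1/T25)).
T in Kelvin: 370.15 K, T25 = 298.15 K
1/T - 1/T25 = 1/370.15 - 1/298.15 = -0.00065241
B * (1/T - 1/T25) = 4086 * -0.00065241 = -2.6657
Rt = 100000 * exp(-2.6657) = 6954.8 ohm

6954.8 ohm


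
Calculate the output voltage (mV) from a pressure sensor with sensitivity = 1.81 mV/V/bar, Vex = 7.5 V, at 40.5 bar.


Output = sensitivity * Vex * P.
Vout = 1.81 * 7.5 * 40.5
Vout = 13.575 * 40.5
Vout = 549.79 mV

549.79 mV


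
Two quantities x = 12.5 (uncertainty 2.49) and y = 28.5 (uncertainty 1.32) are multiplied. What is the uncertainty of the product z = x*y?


For a product z = x*y, the relative uncertainty is:
uz/z = sqrt((ux/x)^2 + (uy/y)^2)
Relative uncertainties: ux/x = 2.49/12.5 = 0.1992
uy/y = 1.32/28.5 = 0.046316
z = 12.5 * 28.5 = 356.2
uz = 356.2 * sqrt(0.1992^2 + 0.046316^2) = 72.858

72.858


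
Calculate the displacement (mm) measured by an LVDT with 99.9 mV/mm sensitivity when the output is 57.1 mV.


Displacement = Vout / sensitivity.
d = 57.1 / 99.9
d = 0.572 mm

0.572 mm


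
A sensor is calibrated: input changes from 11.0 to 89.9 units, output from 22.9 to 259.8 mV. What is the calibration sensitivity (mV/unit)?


Sensitivity = (y2 - y1) / (x2 - x1).
S = (259.8 - 22.9) / (89.9 - 11.0)
S = 236.9 / 78.9
S = 3.0025 mV/unit

3.0025 mV/unit


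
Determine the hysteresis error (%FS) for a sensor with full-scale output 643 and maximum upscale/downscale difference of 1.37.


Hysteresis = (max difference / full scale) * 100%.
H = (1.37 / 643) * 100
H = 0.213 %FS

0.213 %FS


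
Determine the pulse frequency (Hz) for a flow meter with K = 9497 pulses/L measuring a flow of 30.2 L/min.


Frequency = K * Q / 60 (converting L/min to L/s).
f = 9497 * 30.2 / 60
f = 286809.4 / 60
f = 4780.16 Hz

4780.16 Hz


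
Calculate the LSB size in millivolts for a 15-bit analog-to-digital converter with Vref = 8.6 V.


The resolution (LSB) of an ADC is Vref / 2^n.
LSB = 8.6 / 2^15
LSB = 8.6 / 32768
LSB = 0.00026245 V = 0.26245117 mV

0.26245117 mV


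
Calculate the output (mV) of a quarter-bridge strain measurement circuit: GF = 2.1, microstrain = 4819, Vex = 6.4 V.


Quarter bridge output: Vout = (GF * epsilon * Vex) / 4.
Vout = (2.1 * 4819e-6 * 6.4) / 4
Vout = 0.06476736 / 4 V
Vout = 0.01619184 V = 16.1918 mV

16.1918 mV
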